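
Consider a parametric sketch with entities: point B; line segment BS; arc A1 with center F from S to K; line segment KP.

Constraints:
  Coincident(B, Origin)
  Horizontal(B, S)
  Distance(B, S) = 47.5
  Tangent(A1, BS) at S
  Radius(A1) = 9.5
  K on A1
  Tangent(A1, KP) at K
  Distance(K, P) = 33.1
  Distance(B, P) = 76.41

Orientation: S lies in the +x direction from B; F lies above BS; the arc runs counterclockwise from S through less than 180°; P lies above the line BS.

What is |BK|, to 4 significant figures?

57.02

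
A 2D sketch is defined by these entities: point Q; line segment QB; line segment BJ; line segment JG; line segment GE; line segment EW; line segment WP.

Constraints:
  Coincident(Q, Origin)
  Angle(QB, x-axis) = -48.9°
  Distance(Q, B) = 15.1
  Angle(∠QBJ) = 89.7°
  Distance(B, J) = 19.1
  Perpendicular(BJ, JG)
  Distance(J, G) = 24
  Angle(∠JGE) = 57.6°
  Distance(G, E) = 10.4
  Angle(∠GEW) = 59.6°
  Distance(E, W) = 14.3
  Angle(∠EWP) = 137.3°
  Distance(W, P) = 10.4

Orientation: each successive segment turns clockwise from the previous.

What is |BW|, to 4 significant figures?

25.93

Q is at the origin; QB runs at -48.9° with length 15.1, so B = (9.926, -11.38). ∠QBJ = 89.7° gives BJ at -139.2° from the x-axis; with |BJ| = 19.1, J = (-4.532, -23.86). The perpendicularity gives JG at right angles to BJ, so JG runs at 130.8°; with |JG| = 24.0, G = (-20.21, -5.691). ∠JGE = 57.6° gives GE at 8.400° from the x-axis; with |GE| = 10.4, E = (-9.926, -4.172). ∠GEW = 59.6° gives EW at -112.0° from the x-axis; with |EW| = 14.3, W = (-15.28, -17.43). Then |BW| = |W − B| = 25.93.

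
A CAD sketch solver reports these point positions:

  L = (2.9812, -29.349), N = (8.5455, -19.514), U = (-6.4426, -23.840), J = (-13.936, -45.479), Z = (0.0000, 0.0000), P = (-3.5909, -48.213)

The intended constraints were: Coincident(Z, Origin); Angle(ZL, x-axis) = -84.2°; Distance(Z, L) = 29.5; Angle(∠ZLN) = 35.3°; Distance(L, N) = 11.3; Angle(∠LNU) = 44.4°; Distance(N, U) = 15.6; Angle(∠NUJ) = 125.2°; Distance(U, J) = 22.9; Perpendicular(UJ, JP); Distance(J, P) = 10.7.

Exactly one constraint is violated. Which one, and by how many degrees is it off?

Perpendicular(UJ, JP) — off by 4.30°.

Z = (0.00, 0.00) ✓; ZL at -84.20° ✓; |ZL| = 29.50 ✓; ∠ZLN = 35.30° ✓; |LN| = 11.30 ✓; ∠LNU = 44.40° ✓; |NU| = 15.60 ✓; ∠NUJ = 125.2° ✓; |UJ| = 22.90 ✓; ∠(UJ, JP) = 94.30° ✗; |JP| = 10.70 ✓.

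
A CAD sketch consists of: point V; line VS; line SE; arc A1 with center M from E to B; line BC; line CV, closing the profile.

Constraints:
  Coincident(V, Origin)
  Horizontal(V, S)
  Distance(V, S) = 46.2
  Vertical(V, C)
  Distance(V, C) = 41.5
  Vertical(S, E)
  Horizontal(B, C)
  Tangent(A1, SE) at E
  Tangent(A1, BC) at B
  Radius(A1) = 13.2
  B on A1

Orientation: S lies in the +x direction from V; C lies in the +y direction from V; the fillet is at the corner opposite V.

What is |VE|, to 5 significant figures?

54.179

The virtual corner opposite V is at (46.200, 41.500). Tangency of A1 to SE means the radius ME is perpendicular to SE and A1 meets BC tangentially, so MB is at right angles to BC, with radius 13.2, so the center M sits 13.2 in from both sides at M = (33.000, 28.300). That places the tangent points at E = (46.200, 28.300) on SE and B = (33.000, 41.500) on BC. Then |VE| = |E − V| = 54.179.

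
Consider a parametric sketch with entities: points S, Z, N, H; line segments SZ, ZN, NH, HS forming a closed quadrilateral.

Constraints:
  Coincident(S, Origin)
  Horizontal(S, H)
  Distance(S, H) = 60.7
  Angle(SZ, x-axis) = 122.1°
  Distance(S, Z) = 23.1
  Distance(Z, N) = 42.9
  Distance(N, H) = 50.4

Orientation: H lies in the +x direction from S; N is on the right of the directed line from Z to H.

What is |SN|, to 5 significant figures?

19.892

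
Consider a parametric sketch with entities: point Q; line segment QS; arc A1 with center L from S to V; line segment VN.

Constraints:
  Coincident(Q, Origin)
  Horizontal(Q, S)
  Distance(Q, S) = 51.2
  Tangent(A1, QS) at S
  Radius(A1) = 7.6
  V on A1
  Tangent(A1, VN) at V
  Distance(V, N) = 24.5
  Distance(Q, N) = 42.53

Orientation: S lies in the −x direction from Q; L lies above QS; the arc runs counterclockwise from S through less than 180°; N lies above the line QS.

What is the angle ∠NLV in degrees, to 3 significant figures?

72.8°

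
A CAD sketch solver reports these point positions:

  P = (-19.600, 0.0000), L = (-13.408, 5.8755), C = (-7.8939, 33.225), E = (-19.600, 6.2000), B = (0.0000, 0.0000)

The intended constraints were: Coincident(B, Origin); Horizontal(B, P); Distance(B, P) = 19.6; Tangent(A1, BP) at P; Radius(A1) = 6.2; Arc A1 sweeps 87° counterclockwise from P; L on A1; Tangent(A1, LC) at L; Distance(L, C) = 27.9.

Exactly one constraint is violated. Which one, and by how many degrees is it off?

Tangent(A1, LC) at L — off by 8.40°.

B = (0.00, 0.00) ✓; B.y = 0.00, P.y = 0.00 ✓; |BP| = 19.60 ✓; ∠(EP, PB) = 90.00° ✓; |EP| = 6.200 ✓; bearing(E→L) − bearing(E→P) = 87.00° ✓; |EL| = 6.200 ✓; ∠(EL, LC) = 98.40° ✗; |LC| = 27.90 ✓.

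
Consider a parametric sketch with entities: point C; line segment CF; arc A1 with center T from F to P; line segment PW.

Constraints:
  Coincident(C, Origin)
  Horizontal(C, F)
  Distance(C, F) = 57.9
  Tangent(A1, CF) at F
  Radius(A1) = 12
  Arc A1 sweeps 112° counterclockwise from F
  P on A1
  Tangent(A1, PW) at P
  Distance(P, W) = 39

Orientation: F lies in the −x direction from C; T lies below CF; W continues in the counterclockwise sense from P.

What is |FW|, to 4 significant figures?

52.77

C is at the origin; C and F share the same y with |CF| = 57.9 and F on the −x side, so F = (-57.90, 0.000). A1 meets CF tangentially, so TF is at right angles to CF, so T = F + (0, -12) = (-57.90, -12.00). On A1, F sits at bearing 90° from T; a 112° counterclockwise sweep puts P at bearing 202°, so P = T + 12.0·(cos 202°, sin 202°) = (-69.03, -16.50). The tangent condition forces TP to be normal to PW, so PW runs along (−sin 202°, cos 202°); with |PW| = 39.0, W = (-54.42, -52.66). Then |FW| = |W − F| = 52.77.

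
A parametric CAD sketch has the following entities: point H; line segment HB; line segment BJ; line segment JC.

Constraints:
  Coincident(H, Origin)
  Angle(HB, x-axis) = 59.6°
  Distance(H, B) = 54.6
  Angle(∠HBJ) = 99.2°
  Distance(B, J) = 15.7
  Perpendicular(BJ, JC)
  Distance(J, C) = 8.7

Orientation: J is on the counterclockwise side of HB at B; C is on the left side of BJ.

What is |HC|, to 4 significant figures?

51.38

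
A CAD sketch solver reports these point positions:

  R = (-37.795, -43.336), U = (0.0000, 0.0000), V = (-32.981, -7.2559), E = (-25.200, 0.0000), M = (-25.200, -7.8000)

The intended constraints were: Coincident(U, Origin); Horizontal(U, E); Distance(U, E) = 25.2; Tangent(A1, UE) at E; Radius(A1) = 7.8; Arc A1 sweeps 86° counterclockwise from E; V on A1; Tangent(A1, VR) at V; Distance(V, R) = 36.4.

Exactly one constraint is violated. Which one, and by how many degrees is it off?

Tangent(A1, VR) at V — off by 3.60°.

U = (0.00, 0.00) ✓; U.y = 0.00, E.y = 0.00 ✓; |UE| = 25.20 ✓; ∠(ME, EU) = 90.00° ✓; |ME| = 7.800 ✓; bearing(M→V) − bearing(M→E) = 86.00° ✓; |MV| = 7.800 ✓; ∠(MV, VR) = 93.60° ✗; |VR| = 36.40 ✓.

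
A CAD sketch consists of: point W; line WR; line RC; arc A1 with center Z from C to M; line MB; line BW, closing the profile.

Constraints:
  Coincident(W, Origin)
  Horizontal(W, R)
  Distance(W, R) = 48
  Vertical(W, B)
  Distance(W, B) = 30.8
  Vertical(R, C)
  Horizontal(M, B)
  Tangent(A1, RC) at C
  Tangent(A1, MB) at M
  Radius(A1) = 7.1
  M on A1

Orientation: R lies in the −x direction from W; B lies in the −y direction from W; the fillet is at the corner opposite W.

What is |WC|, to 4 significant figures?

53.53

W is at the origin; WR is horizontal with |WR| = 48.0 and R on the −x side, so R = (-48.00, 0.000). WB is vertical with |WB| = 30.8 and B on the −y side, so B = (0.000, -30.80). The virtual corner opposite W is at (-48.00, -30.80). The tangent condition forces ZC to be normal to RC and A1 meets MB tangentially, so ZM is at right angles to MB, with radius 7.1, so the center Z sits 7.1 in from both sides at Z = (-40.90, -23.70). That places the tangent points at C = (-48.00, -23.70) on RC and M = (-40.90, -30.80) on MB. Then |WC| = |C − W| = 53.53.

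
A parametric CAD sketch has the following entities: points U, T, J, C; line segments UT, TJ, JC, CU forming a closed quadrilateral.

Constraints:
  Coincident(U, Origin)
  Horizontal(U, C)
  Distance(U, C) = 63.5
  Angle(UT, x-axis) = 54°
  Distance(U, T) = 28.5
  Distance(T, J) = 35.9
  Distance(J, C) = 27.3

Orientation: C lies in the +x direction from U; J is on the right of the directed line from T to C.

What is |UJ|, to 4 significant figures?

37.59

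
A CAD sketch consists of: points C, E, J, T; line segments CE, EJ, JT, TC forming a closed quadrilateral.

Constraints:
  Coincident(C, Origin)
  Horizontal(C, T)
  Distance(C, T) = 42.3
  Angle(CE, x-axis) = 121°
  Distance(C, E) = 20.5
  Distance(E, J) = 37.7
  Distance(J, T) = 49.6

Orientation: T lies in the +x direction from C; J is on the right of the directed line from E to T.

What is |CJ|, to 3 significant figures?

19.7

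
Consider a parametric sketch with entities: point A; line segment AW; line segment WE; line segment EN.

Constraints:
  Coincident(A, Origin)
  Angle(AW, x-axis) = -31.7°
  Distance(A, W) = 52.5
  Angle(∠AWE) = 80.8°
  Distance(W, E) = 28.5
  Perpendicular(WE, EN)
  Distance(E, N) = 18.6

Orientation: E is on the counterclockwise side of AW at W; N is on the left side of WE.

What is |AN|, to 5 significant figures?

38.835

A is at the origin; AW runs at -31.7° with length 52.5, so W = 52.5·(cos -31.7°, sin -31.7°) = (44.668, -27.587). ∠AWE = 80.8°, so WE runs at -31.7° + (180° − 80.8°) = 67.500° from the x-axis; with |WE| = 28.5, E = W + 28.5·(cos 67.500°, sin 67.500°) = (55.574, -1.2567). The perpendicularity gives EN at right angles to WE; with |EN| = 18.6 on the left of WE, N = E + 18.6·(-0.92388, 0.38268) = (38.390, 5.8612). Then |AN| = |N − A| = 38.835.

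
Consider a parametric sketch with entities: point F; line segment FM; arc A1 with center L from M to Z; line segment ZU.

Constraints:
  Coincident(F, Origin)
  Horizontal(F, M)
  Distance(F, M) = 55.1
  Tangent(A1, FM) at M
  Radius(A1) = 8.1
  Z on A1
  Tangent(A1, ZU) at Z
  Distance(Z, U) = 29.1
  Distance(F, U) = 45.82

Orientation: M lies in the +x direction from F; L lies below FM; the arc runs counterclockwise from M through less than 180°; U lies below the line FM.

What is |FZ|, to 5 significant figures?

48.113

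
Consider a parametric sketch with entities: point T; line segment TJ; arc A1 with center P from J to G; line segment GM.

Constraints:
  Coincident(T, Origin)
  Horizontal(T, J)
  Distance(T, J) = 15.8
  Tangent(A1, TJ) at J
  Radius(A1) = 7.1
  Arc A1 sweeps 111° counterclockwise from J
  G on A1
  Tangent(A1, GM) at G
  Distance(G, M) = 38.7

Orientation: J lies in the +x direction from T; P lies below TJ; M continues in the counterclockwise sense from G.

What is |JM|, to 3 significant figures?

46.3

T is at the origin; TJ is horizontal with |TJ| = 15.8 and J on the +x side, so J = (15.8, 0.00). The tangent condition forces PJ to be normal to TJ, so P = J + (0, -7.1) = (15.8, -7.10). On A1, J sits at bearing 90° from P; a 111° counterclockwise sweep puts G at bearing 201°, so G = P + 7.1·(cos 201°, sin 201°) = (9.17, -9.64). Since A1 is tangent to GM there, PG ⟂ GM, so GM runs along (−sin 201°, cos 201°); with |GM| = 38.7, M = (23.0, -45.8). Then |JM| = |M − J| = 46.3.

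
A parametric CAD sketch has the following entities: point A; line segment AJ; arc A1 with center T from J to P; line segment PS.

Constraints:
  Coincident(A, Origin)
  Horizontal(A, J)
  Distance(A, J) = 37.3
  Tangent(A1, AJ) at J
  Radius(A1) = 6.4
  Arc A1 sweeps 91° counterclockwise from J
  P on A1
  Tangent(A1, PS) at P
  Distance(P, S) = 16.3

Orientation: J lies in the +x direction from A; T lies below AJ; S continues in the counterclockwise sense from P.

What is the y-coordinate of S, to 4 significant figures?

-22.81

A is at the origin; A and J share the same y with |AJ| = 37.3 and J on the +x side, so J = (37.30, 0.000). Since A1 is tangent to AJ there, TJ ⟂ AJ, so T = J + (0, -6.4) = (37.30, -6.400). On A1, J sits at bearing 90° from T; a 91° counterclockwise sweep puts P at bearing 181°, so P = T + 6.4·(cos 181°, sin 181°) = (30.90, -6.512). Since A1 is tangent to PS there, TP ⟂ PS, so PS runs along (−sin 181°, cos 181°); with |PS| = 16.3, S = (31.19, -22.81). So S.y = -22.81.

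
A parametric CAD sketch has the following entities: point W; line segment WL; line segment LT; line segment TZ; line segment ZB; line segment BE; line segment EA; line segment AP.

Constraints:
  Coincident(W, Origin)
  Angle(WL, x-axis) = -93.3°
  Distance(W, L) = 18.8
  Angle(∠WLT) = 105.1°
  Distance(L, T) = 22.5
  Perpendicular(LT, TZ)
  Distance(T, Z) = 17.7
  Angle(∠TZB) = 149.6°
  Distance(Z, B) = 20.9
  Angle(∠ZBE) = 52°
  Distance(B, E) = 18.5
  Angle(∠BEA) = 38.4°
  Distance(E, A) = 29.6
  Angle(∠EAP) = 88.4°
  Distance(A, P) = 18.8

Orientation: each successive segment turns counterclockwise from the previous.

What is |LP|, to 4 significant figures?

53.58

W is at the origin; WL runs at -93.3° with length 18.8, so L = (-1.082, -18.77). ∠WLT = 105.1° gives LT at -18.40° from the x-axis; with |LT| = 22.5, T = (20.27, -25.87). LT ⟂ TZ, so TZ runs at 71.60°; with |TZ| = 17.7, Z = (25.85, -9.076). ∠TZB = 149.6° gives ZB at 102.0° from the x-axis; with |ZB| = 20.9, B = (21.51, 11.37). ∠ZBE = 52.0° gives BE at -130.0° from the x-axis; with |BE| = 18.5, E = (9.618, -2.804). ∠BEA = 38.4° gives EA at 11.60° from the x-axis; with |EA| = 29.6, A = (38.61, 3.148). ∠EAP = 88.4° gives AP at 103.2° from the x-axis; with |AP| = 18.8, P = (34.32, 21.45). Then |LP| = |P − L| = 53.58.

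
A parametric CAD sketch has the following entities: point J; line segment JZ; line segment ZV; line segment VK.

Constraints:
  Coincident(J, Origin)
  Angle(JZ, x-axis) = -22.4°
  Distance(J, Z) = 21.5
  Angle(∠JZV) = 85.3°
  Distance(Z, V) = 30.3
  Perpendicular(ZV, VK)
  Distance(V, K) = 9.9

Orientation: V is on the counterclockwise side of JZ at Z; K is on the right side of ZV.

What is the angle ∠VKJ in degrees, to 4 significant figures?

42.33°

J is at the origin; JZ runs at -22.4° with length 21.5, so Z = 21.5·(cos -22.4°, sin -22.4°) = (19.88, -8.193). ∠JZV = 85.3°, so ZV runs at -22.4° + (180° − 85.3°) = 72.30° from the x-axis; with |ZV| = 30.3, V = Z + 30.3·(cos 72.30°, sin 72.30°) = (29.09, 20.67). ZV ⟂ VK; with |VK| = 9.9 on the right of ZV, K = V + 9.9·(0.9527, -0.3040) = (38.52, 17.66). Then cos ∠VKJ = KV·KJ / (|KV||KJ|), giving 42.33°.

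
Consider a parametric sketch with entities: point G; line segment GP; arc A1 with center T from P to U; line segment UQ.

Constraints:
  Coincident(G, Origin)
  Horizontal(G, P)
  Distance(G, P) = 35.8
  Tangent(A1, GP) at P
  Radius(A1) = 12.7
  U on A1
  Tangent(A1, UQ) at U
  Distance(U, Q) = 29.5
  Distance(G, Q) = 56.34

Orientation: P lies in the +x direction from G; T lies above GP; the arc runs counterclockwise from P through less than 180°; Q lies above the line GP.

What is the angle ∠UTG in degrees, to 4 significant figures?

173.4°

Checks: |TU| = 12.70 ✓; ∠(TU, UQ) = 90.00° ✓; |UQ| = 29.50 ✓; |GQ| = 56.34 ✓.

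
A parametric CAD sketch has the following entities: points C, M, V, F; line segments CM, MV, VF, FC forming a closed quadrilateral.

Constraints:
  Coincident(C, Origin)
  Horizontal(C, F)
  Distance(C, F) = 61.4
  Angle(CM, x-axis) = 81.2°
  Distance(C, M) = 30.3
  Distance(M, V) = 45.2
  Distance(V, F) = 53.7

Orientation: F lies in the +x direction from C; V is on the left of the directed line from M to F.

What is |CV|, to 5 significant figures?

67.776

Checks: |MV| = 45.20 ✓; |VF| = 53.70 ✓.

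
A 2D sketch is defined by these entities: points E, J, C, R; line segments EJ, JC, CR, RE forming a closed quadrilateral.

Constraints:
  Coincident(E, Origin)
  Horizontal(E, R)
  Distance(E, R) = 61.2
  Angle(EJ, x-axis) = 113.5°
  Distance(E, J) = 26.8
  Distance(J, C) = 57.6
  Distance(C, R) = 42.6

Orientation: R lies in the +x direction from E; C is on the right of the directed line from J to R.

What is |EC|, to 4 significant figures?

32.22

Checks: E = (0.00, 0.00) ✓; |JC| = 57.60 ✓; |CR| = 42.60 ✓.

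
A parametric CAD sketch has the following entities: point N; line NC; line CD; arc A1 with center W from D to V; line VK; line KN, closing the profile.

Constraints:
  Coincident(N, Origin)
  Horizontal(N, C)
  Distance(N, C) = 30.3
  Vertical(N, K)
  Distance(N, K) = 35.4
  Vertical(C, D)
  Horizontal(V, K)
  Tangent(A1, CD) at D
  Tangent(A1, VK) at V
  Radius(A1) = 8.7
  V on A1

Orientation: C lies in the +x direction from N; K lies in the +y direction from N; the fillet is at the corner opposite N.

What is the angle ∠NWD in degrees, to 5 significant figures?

128.97°

N is at the origin; N and C share the same y with |NC| = 30.3 and C on the +x side, so C = (30.300, 0.0000). NK is vertical with |NK| = 35.4 and K on the +y side, so K = (0.0000, 35.400). The virtual corner opposite N is at (30.300, 35.400). The tangent condition forces WD to be normal to CD and since A1 is tangent to VK there, WV ⟂ VK, with radius 8.7, so the center W sits 8.7 in from both sides at W = (21.600, 26.700). That places the tangent points at D = (30.300, 26.700) on CD and V = (21.600, 35.400) on VK. Then cos ∠NWD = WN·WD / (|WN||WD|), giving 128.97°.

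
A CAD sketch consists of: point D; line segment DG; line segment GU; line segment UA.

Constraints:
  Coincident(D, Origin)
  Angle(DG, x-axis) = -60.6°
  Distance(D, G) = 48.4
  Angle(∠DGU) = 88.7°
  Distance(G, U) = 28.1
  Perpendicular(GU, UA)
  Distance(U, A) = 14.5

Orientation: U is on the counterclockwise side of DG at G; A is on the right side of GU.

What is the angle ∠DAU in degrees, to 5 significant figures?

23.237°

∠DGU = 88.7°, so GU runs at -60.6° + (180° − 88.7°) = 30.700° from the x-axis; with |GU| = 28.1, U = G + 28.1·(cos 30.700°, sin 30.700°) = (47.922, -27.820). GU is perpendicular to UA; with |UA| = 14.5 on the right of GU, A = U + 14.5·(0.51054, -0.85985) = (55.324, -40.288). Then cos ∠DAU = AD·AU / (|AD||AU|), giving 23.237°.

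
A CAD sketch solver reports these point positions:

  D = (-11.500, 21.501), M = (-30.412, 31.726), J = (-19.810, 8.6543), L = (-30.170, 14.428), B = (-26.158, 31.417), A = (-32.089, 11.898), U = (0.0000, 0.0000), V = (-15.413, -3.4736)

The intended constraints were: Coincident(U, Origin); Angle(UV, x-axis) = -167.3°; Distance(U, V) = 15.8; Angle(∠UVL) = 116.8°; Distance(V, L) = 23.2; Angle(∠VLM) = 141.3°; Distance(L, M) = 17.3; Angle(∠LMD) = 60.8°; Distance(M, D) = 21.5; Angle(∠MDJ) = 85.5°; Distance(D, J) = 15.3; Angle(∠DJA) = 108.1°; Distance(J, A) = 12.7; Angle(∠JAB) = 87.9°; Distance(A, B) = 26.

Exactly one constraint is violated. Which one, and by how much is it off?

Distance(A, B) = 26 — off by 5.60.

U = (0.00, 0.00) ✓; UV at -167.3° ✓; |UV| = 15.80 ✓; ∠UVL = 116.8° ✓; |VL| = 23.20 ✓; ∠VLM = 141.3° ✓; |LM| = 17.30 ✓; ∠LMD = 60.80° ✓; |MD| = 21.50 ✓; ∠MDJ = 85.50° ✓; |DJ| = 15.30 ✓; ∠DJA = 108.1° ✓; |JA| = 12.70 ✓; ∠JAB = 87.90° ✓; |AB| = 20.40 ✗.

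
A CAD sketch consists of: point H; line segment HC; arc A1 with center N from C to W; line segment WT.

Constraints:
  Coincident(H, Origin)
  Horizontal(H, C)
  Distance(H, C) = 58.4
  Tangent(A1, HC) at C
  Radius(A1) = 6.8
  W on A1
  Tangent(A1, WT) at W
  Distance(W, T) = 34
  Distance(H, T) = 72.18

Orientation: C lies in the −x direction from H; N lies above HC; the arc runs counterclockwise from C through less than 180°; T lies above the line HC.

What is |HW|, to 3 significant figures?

52.4

H is at the origin; H and C share the same y with |HC| = 58.4 and C on the −x side, so C = (-58.4, 0.00). A1 meets HC tangentially, so NC is at right angles to HC, so N = C + (0, 6.8) = (-58.4, 6.80). Since NW ⟂ WT (tangency), |NT| = √(6.8² + 34.0²) = 34.7 regardless of where W sits on A1. So T lies on both circle(H, 72.18) and circle(N, 34.7); the above-HC intersection is T = (-59.1, 41.5). W is the foot of the tangent from T: W = (-51.8, 8.26).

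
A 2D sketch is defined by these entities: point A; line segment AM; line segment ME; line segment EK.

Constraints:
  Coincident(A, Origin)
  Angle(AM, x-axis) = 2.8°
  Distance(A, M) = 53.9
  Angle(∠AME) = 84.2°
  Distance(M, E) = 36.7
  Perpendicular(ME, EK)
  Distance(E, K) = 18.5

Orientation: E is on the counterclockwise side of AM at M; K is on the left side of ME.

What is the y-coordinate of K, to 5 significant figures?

36.154

A is at the origin; AM runs at 2.8° with length 53.9, so M = 53.9·(cos 2.8°, sin 2.8°) = (53.836, 2.6330). ∠AME = 84.2°, so ME runs at 2.8° + (180° − 84.2°) = 98.600° from the x-axis; with |ME| = 36.7, E = M + 36.7·(cos 98.600°, sin 98.600°) = (48.348, 38.920). ME ⟂ EK; with |EK| = 18.5 on the left of ME, K = E + 18.5·(-0.98876, -0.14954) = (30.056, 36.154). So K.y = 36.154.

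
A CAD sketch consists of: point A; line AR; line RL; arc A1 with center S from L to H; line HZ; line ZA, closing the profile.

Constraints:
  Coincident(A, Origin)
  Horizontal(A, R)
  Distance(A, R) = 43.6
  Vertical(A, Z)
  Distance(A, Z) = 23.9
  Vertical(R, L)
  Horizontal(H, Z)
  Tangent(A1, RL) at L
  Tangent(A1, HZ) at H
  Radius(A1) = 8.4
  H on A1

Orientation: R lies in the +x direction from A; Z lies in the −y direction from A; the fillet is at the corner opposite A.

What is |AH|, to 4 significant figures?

42.55

A is at the origin; A and R share the same y with |AR| = 43.6 and R on the +x side, so R = (43.60, 0.000). AZ is vertical with |AZ| = 23.9 and Z on the −y side, so Z = (0.000, -23.90). The virtual corner opposite A is at (43.60, -23.90). Since A1 is tangent to RL there, SL ⟂ RL and tangency of A1 to HZ means the radius SH is perpendicular to HZ, with radius 8.4, so the center S sits 8.4 in from both sides at S = (35.20, -15.50). That places the tangent points at L = (43.60, -15.50) on RL and H = (35.20, -23.90) on HZ. Then |AH| = |H − A| = 42.55.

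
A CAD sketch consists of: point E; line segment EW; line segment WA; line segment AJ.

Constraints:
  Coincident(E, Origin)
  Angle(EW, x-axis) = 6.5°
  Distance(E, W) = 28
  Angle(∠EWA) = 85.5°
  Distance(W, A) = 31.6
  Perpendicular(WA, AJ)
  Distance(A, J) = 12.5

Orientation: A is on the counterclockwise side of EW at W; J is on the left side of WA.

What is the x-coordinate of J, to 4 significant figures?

9.520

E is at the origin; EW runs at 6.5° with length 28.0, so W = 28.0·(cos 6.5°, sin 6.5°) = (27.82, 3.170). ∠EWA = 85.5°, so WA runs at 6.5° + (180° − 85.5°) = 101.0° from the x-axis; with |WA| = 31.6, A = W + 31.6·(cos 101.0°, sin 101.0°) = (21.79, 34.19). WA ⟂ AJ; with |AJ| = 12.5 on the left of WA, J = A + 12.5·(-0.9816, -0.1908) = (9.520, 31.80). So J.x = 9.520.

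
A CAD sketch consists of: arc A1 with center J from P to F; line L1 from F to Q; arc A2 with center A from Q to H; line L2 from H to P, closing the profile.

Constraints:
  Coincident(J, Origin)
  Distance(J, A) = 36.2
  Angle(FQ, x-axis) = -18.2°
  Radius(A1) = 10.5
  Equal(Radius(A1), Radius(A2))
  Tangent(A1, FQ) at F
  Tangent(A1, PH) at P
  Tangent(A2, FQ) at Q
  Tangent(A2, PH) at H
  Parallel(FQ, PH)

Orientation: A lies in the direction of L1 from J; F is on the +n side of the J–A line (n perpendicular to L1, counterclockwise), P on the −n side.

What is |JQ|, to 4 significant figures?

37.69

The slot axis is L1's direction at -18.2°, so u = (cos -18.2°, sin -18.2°) = (0.9500, -0.3123) and n = (−sin -18.2°, cos -18.2°) = (0.3123, 0.9500). J is at the origin and A lies 36.2 along u from J, so A = 36.2·u = (34.39, -11.31). Tangency of A1 to both parallel lines with radius 10.5 puts F and P at J ± 10.5·n: F = (3.280, 9.975), P = (-3.280, -9.975). Equal radii place Q and H the same way about A: Q = A + 10.5·n = (37.67, -1.332), H = A − 10.5·n = (31.11, -21.28). Then |JQ| = |Q − J| = 37.69.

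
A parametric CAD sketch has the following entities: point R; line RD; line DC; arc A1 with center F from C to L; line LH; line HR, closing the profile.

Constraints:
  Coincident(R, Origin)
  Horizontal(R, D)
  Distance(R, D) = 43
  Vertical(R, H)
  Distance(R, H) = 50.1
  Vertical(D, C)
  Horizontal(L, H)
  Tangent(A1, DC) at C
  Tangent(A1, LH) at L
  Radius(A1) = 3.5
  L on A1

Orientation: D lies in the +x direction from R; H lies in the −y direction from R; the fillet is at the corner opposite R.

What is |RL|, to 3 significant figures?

63.8

The virtual corner opposite R is at (43.0, -50.1). Since A1 is tangent to DC there, FC ⟂ DC and A1 meets LH tangentially, so FL is at right angles to LH, with radius 3.5, so the center F sits 3.5 in from both sides at F = (39.5, -46.6). That places the tangent points at C = (43.0, -46.6) on DC and L = (39.5, -50.1) on LH. Then |RL| = |L − R| = 63.8.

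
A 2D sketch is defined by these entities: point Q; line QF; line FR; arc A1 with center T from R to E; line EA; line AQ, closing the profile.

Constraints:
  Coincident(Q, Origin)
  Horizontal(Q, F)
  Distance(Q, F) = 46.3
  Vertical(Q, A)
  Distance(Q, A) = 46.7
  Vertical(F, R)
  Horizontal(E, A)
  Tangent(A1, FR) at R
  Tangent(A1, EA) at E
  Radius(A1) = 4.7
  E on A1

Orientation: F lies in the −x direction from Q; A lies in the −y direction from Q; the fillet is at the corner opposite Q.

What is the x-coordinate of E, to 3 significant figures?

-41.6

The virtual corner opposite Q is at (-46.3, -46.7). The tangent condition forces TR to be normal to FR and A1 meets EA tangentially, so TE is at right angles to EA, with radius 4.7, so the center T sits 4.7 in from both sides at T = (-41.6, -42.0). That places the tangent points at R = (-46.3, -42.0) on FR and E = (-41.6, -46.7) on EA. So E.x = -41.6.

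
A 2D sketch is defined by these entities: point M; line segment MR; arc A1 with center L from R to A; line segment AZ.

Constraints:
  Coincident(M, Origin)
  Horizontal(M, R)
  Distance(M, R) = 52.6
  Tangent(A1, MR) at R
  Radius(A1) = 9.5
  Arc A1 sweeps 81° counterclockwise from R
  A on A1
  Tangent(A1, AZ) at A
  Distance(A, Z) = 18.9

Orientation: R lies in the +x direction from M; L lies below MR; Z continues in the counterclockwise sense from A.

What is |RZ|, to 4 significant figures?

29.40

M is at the origin; MR is horizontal with |MR| = 52.6 and R on the +x side, so R = (52.60, 0.000). Since A1 is tangent to MR there, LR ⟂ MR, so L = R + (0, -9.5) = (52.60, -9.500). On A1, R sits at bearing 90° from L; an 81° counterclockwise sweep puts A at bearing 171°, so A = L + 9.5·(cos 171°, sin 171°) = (43.22, -8.014). The tangent condition forces LA to be normal to AZ, so AZ runs along (−sin 171°, cos 171°); with |AZ| = 18.9, Z = (40.26, -26.68). Then |RZ| = |Z − R| = 29.40.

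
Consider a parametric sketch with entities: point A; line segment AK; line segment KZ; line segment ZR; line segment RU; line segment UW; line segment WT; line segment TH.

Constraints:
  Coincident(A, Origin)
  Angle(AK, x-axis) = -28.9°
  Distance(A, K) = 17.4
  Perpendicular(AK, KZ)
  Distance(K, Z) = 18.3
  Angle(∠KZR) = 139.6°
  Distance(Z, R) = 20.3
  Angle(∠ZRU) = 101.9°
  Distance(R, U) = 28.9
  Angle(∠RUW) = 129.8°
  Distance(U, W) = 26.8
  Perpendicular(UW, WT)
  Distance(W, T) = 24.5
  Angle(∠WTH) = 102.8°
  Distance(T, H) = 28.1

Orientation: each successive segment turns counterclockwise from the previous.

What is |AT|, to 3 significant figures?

11.4

∠RUW = 129.8° gives UW at -130° from the x-axis; with |UW| = 26.8, W = (-26.2, 7.24). The perpendicularity gives WT at right angles to UW, so WT runs at -40.2°; with |WT| = 24.5, T = (-7.45, -8.58). Then |AT| = |T − A| = 11.4.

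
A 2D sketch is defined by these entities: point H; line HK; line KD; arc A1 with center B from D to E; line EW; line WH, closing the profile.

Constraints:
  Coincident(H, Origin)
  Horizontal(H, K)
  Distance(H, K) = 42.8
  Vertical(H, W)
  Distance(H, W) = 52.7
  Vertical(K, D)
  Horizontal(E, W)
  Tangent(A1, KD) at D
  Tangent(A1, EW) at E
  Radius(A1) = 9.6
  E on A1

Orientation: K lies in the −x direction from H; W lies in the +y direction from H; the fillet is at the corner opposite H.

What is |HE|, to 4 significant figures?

62.29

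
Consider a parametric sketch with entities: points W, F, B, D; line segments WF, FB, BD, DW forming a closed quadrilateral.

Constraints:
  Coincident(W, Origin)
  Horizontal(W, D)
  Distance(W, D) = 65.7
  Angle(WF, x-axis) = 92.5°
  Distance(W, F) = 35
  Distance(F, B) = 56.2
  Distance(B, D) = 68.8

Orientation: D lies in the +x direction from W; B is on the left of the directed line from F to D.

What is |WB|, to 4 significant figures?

79.96

Checks: |FB| = 56.20 ✓; |BD| = 68.80 ✓.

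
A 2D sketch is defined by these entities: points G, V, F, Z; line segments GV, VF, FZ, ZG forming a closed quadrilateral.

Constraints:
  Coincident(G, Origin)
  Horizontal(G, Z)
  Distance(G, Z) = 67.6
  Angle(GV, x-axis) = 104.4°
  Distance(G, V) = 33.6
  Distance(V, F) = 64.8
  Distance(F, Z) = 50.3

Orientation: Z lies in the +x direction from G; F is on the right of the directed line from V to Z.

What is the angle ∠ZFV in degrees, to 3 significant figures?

90.9°

G is at the origin; GZ is horizontal with |GZ| = 67.6 and Z in +x, so Z = (67.6, 0). GV runs at 104.4° with |GV| = 33.6, so V = (-8.36, 32.5). F is determined by |VF| = 64.8 and |FZ| = 50.3 together: it lies at the intersection of circle(V, 64.8) and circle(Z, 50.3). With |VZ| = 82.6, the foot of the radical line on VZ is 51.4 from V and the perpendicular offset is √(64.8² − 51.4²) = 39.4. Taking the right-of-VZ solution: F = (23.4, -24.0).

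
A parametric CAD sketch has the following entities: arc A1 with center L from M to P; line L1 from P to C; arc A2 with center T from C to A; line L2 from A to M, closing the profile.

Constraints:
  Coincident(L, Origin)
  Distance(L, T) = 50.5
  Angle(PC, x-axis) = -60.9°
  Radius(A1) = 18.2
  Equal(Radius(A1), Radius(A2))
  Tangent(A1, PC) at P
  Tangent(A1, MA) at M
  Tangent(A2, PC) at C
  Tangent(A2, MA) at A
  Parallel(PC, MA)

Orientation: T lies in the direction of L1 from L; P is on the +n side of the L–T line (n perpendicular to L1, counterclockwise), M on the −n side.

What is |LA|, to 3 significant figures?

53.7

The slot axis is L1's direction at -60.9°, so u = (cos -60.9°, sin -60.9°) = (0.486, -0.874) and n = (−sin -60.9°, cos -60.9°) = (0.874, 0.486). L is at the origin and T lies 50.5 along u from L, so T = 50.5·u = (24.6, -44.1). Tangency of A1 to both parallel lines with radius 18.2 puts P and M at L ± 18.2·n: P = (15.9, 8.85), M = (-15.9, -8.85). Equal radii place C and A the same way about T: C = T + 18.2·n = (40.5, -35.3), A = T − 18.2·n = (8.66, -53.0). Then |LA| = |A − L| = 53.7.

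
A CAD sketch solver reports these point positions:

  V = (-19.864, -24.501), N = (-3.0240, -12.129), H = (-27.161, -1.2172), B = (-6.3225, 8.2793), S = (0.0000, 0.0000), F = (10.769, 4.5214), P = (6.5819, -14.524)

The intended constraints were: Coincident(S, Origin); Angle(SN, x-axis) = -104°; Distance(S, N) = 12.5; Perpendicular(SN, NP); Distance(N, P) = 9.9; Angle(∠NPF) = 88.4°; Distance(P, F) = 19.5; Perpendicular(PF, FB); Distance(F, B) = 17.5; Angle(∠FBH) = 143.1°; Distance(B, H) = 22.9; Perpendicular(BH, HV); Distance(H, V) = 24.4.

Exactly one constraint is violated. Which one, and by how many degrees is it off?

Perpendicular(BH, HV) — off by 7.10°.

S = (0.00, 0.00) ✓; SN at -104.0° ✓; |SN| = 12.50 ✓; ∠(SN, NP) = 90.00° ✓; |NP| = 9.900 ✓; ∠NPF = 88.40° ✓; |PF| = 19.50 ✓; ∠(PF, FB) = 90.00° ✓; |FB| = 17.50 ✓; ∠FBH = 143.1° ✓; |BH| = 22.90 ✓; ∠(BH, HV) = 82.90° ✗; |HV| = 24.40 ✓.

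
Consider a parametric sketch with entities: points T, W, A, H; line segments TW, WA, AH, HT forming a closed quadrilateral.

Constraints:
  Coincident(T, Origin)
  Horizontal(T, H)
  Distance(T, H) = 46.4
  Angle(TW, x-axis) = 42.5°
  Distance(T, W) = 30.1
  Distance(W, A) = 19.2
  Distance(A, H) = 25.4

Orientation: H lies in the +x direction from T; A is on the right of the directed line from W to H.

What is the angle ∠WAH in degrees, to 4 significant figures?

89.16°

Checks: TW at 42.50° ✓; |WA| = 19.20 ✓; |AH| = 25.40 ✓.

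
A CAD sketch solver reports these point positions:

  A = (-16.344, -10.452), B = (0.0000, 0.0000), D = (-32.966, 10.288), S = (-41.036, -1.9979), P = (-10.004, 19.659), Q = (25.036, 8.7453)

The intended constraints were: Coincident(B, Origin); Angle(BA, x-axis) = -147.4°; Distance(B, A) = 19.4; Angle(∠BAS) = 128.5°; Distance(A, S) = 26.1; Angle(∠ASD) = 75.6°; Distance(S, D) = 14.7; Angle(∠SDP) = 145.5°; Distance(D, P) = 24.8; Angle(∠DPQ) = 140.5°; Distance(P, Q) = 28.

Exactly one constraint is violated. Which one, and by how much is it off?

Distance(P, Q) = 28 — off by 8.70.

B = (0.00, 0.00) ✓; BA at -147.4° ✓; |BA| = 19.40 ✓; ∠BAS = 128.5° ✓; |AS| = 26.10 ✓; ∠ASD = 75.60° ✓; |SD| = 14.70 ✓; ∠SDP = 145.5° ✓; |DP| = 24.80 ✓; ∠DPQ = 140.5° ✓; |PQ| = 36.70 ✗.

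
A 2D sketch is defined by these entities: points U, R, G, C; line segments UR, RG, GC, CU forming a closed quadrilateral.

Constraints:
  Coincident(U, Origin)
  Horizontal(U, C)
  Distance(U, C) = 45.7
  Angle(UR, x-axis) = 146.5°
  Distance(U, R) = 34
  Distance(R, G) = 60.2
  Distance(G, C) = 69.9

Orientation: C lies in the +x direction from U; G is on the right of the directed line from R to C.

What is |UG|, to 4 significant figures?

41.06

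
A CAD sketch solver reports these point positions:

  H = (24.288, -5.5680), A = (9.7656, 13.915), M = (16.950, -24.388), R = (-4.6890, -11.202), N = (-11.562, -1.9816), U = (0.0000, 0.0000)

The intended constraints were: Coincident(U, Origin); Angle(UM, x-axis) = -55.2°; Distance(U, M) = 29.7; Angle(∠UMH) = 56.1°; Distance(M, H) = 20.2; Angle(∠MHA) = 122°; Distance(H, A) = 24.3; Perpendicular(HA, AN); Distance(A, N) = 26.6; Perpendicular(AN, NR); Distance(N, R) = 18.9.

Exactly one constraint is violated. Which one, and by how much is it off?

Distance(N, R) = 18.9 — off by 7.40.

U = (0.00, 0.00) ✓; UM at -55.20° ✓; |UM| = 29.70 ✓; ∠UMH = 56.10° ✓; |MH| = 20.20 ✓; ∠MHA = 122.0° ✓; |HA| = 24.30 ✓; ∠(HA, AN) = 90.00° ✓; |AN| = 26.60 ✓; ∠(AN, NR) = 90.00° ✓; |NR| = 11.50 ✗.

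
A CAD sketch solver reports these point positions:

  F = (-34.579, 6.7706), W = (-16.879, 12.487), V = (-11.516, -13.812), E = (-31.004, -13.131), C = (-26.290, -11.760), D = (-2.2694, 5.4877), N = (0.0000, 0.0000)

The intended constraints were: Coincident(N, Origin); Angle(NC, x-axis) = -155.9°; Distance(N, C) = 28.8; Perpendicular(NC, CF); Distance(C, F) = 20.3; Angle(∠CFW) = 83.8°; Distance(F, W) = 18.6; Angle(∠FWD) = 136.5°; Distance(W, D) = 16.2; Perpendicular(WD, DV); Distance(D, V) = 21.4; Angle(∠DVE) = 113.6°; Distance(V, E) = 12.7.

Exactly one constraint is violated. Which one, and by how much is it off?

Distance(V, E) = 12.7 — off by 6.80.

N = (0.00, 0.00) ✓; NC at -155.9° ✓; |NC| = 28.80 ✓; ∠(NC, CF) = 90.00° ✓; |CF| = 20.30 ✓; ∠CFW = 83.80° ✓; |FW| = 18.60 ✓; ∠FWD = 136.5° ✓; |WD| = 16.20 ✓; ∠(WD, DV) = 90.00° ✓; |DV| = 21.40 ✓; ∠DVE = 113.6° ✓; |VE| = 19.50 ✗.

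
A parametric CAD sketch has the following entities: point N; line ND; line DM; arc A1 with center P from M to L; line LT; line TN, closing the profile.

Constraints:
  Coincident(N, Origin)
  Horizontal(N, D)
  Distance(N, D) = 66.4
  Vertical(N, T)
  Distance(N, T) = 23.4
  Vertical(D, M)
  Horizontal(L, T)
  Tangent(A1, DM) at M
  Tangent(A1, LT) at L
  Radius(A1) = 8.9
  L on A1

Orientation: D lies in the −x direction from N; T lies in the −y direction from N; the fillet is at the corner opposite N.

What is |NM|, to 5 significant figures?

67.965

N is at the origin; ND is horizontal with |ND| = 66.4 and D on the −x side, so D = (-66.400, 0.0000). N and T share the same x with |NT| = 23.4 and T on the −y side, so T = (0.0000, -23.400). The virtual corner opposite N is at (-66.400, -23.400). Tangency of A1 to DM means the radius PM is perpendicular to DM and since A1 is tangent to LT there, PL ⟂ LT, with radius 8.9, so the center P sits 8.9 in from both sides at P = (-57.500, -14.500). That places the tangent points at M = (-66.400, -14.500) on DM and L = (-57.500, -23.400) on LT. Then |NM| = |M − N| = 67.965.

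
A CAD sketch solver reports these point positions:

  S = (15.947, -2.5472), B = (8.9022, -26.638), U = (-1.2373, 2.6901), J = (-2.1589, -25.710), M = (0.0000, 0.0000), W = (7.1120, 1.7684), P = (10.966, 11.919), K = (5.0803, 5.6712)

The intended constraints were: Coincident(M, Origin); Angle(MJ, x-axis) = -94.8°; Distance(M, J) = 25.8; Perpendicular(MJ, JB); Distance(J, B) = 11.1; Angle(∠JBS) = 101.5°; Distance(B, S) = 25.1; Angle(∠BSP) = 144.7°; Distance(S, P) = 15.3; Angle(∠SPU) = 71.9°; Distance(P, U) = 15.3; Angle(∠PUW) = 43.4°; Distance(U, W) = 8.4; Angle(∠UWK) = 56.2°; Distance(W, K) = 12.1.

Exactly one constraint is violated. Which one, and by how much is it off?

Distance(W, K) = 12.1 — off by 7.70.

M = (0.00, 0.00) ✓; MJ at -94.80° ✓; |MJ| = 25.80 ✓; ∠(MJ, JB) = 90.00° ✓; |JB| = 11.10 ✓; ∠JBS = 101.5° ✓; |BS| = 25.10 ✓; ∠BSP = 144.7° ✓; |SP| = 15.30 ✓; ∠SPU = 71.90° ✓; |PU| = 15.30 ✓; ∠PUW = 43.40° ✓; |UW| = 8.400 ✓; ∠UWK = 56.20° ✓; |WK| = 4.400 ✗.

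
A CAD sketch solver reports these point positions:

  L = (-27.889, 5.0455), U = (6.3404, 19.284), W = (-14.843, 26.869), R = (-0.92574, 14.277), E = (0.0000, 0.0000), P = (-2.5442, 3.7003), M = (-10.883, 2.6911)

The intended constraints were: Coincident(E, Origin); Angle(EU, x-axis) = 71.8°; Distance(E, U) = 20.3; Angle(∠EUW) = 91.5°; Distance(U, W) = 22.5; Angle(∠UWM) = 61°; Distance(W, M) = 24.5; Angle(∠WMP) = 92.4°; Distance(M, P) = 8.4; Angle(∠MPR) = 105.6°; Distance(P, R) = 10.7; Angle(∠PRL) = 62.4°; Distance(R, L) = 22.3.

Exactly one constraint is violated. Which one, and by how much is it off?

Distance(R, L) = 22.3 — off by 6.20.

E = (0.00, 0.00) ✓; EU at 71.80° ✓; |EU| = 20.30 ✓; ∠EUW = 91.50° ✓; |UW| = 22.50 ✓; ∠UWM = 61.00° ✓; |WM| = 24.50 ✓; ∠WMP = 92.40° ✓; |MP| = 8.400 ✓; ∠MPR = 105.6° ✓; |PR| = 10.70 ✓; ∠PRL = 62.40° ✓; |RL| = 28.50 ✗.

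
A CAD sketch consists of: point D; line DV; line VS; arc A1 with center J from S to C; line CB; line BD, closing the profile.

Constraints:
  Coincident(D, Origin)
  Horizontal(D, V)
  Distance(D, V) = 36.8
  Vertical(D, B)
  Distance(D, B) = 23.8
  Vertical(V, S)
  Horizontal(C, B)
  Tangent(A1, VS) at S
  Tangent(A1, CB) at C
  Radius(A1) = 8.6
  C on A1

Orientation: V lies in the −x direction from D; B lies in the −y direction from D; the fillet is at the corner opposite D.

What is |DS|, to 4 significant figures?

39.82

The virtual corner opposite D is at (-36.80, -23.80). Tangency of A1 to VS means the radius JS is perpendicular to VS and the tangent condition forces JC to be normal to CB, with radius 8.6, so the center J sits 8.6 in from both sides at J = (-28.20, -15.20). That places the tangent points at S = (-36.80, -15.20) on VS and C = (-28.20, -23.80) on CB. Then |DS| = |S − D| = 39.82.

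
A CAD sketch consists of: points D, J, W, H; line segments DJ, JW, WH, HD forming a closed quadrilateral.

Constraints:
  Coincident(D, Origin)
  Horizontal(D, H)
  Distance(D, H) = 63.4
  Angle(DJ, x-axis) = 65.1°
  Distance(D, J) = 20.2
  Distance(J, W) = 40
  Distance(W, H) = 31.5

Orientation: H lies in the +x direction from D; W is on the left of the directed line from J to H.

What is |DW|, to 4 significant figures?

54.74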